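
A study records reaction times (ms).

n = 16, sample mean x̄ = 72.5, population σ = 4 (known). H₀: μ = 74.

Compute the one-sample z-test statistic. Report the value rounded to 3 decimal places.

test statistic = -1.500

SE = σ/√n = 4/√16 = 1.0000
z = (x̄−μ₀)/SE = (72.5−74)/1.0000 = -1.5000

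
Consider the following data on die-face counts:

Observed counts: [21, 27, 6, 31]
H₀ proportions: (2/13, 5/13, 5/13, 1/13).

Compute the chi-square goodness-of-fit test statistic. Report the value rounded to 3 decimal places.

test statistic = 119.100

n = 85; E_i = n·p_i = [13.08, 32.69, 32.69, 6.54]
χ² = (21−13.08)²/13.08 + (27−32.69)²/32.69 + (6−32.69)²/32.69 + (31−6.54)²/6.54 = 119.1000
df = 3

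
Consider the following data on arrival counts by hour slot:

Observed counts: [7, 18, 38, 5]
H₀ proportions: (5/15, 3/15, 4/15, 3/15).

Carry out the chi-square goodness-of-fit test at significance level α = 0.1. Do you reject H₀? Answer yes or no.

n = 68; E_i = n·p_i = [22.67, 13.60, 18.13, 13.60]
χ² = (7−22.67)²/22.67 + (18−13.60)²/13.60 + (38−18.13)²/18.13 + (5−13.60)²/13.60 = 39.4559
df = 3
p-value (upper-tail) = 0.00000
At α=0.1: p < α → reject H₀

reject H₀: yes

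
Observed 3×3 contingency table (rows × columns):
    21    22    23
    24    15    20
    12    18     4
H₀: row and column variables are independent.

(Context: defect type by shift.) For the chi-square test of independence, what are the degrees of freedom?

df = (r−1)(c−1) = (3−1)·(3−1) = 4

degrees of freedom = 4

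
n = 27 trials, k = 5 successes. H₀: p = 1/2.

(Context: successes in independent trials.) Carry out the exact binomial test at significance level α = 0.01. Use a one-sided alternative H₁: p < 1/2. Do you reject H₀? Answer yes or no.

Exact binomial: n=27, k=5, p₀=1/2=0.5000
P(X≤5) from Σ C(n,i)·p₀^i·(1−p₀)^(n−i)
p-value (one-sided, H₁ less) = 0.00076
At α=0.01: p < α → reject H₀

reject H₀: yes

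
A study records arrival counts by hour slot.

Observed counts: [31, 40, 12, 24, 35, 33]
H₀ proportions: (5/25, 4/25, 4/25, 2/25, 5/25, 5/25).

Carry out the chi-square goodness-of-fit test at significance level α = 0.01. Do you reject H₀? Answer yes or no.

reject H₀: yes

n = 175; E_i = n·p_i = [35.00, 28.00, 28.00, 14.00, 35.00, 35.00]
χ² = (31−35.00)²/35.00 + (40−28.00)²/28.00 + (12−28.00)²/28.00 + (24−14.00)²/14.00 + (35−35.00)²/35.00 + (33−35.00)²/35.00 = 22.0000
df = 5
p-value (upper-tail) = 0.00052
At α=0.01: p < α → reject H₀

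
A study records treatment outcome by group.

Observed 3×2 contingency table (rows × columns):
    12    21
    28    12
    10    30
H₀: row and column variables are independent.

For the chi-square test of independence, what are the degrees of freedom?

degrees of freedom = 2

df = (r−1)(c−1) = (3−1)·(2−1) = 2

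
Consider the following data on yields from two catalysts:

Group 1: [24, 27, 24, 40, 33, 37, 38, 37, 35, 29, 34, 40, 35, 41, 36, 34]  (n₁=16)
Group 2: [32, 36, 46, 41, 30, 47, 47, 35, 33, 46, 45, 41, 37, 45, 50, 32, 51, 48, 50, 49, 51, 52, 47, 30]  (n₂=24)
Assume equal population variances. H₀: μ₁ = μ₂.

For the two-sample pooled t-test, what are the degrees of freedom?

df = n₁ + n₂ − 2 = 16 + 24 − 2 = 38

degrees of freedom = 38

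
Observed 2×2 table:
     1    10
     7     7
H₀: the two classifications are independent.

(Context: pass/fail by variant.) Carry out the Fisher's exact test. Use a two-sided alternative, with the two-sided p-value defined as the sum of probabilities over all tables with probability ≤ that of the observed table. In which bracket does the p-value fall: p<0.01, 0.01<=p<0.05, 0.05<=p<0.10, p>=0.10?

p-value bracket: 0.01<=p<0.05

Margins: r₁=11, r₂=14, c₁=8, c₂=17, n=25
p_obs = C(11,1)·C(14,7)/C(25,8); sum pmf over tables with pmf ≤ p_obs
p-value (two-sided) = 0.04211
→ bracket: 0.01<=p<0.05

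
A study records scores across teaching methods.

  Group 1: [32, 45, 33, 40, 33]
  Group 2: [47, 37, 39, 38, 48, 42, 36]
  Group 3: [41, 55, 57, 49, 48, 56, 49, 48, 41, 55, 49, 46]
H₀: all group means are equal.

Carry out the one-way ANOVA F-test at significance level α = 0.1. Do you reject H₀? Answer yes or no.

Group means [36.60, 41.00, 49.50], grand mean 44.333
SSB = Σnᵢ(x̄ᵢ−x̄)² = 697.133; SSW = ΣΣ(x−x̄ᵢ)² = 590.200
MSB = 697.133/2 = 348.5667; MSW = 590.200/21 = 28.1048
F = MSB/MSW = 12.4024
df = (2, 21)
p-value (upper-tail) = 0.00028
At α=0.1: p < α → reject H₀

reject H₀: yes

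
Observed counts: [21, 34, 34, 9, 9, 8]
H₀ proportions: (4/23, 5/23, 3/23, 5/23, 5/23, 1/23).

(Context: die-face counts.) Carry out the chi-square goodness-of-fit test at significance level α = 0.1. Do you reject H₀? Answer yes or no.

n = 115; E_i = n·p_i = [20.00, 25.00, 15.00, 25.00, 25.00, 5.00]
χ² = (21−20.00)²/20.00 + (34−25.00)²/25.00 + (34−15.00)²/15.00 + (9−25.00)²/25.00 + (9−25.00)²/25.00 + (8−5.00)²/5.00 = 49.6367
df = 5
p-value (upper-tail) = 0.00000
At α=0.1: p < α → reject H₀

reject H₀: yes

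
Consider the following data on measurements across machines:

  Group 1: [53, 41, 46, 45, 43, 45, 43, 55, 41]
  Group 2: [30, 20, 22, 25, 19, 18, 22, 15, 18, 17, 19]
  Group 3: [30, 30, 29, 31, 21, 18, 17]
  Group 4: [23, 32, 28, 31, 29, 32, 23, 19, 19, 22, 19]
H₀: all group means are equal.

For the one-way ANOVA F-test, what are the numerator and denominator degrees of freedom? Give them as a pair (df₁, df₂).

k = 4 groups, N = 38 total
df = (k−1, N−k) = (4−1, 38−4) = (3, 34)

degrees of freedom = [3, 34]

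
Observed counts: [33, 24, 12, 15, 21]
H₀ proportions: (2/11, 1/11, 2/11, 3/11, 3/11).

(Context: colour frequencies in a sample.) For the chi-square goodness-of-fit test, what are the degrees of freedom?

degrees of freedom = 4

df = k − 1 = 5 − 1 = 4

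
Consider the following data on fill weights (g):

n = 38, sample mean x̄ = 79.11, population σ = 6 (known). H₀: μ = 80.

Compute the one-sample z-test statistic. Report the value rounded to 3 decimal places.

SE = σ/√n = 6/√38 = 0.9733
z = (x̄−μ₀)/SE = (79.11−80)/0.9733 = -0.9144

test statistic = -0.914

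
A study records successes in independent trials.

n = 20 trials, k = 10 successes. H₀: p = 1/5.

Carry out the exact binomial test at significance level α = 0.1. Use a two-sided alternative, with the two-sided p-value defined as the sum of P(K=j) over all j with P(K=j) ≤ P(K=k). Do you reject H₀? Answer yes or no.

Exact binomial: n=20, k=10, p₀=1/5=0.2000
P(X=j) = C(n,j)·p₀^j·(1−p₀)^(n−j); p = Σ P(X=j) over j with P(X=j) ≤ P(X=10)
p-value (two-sided) = 0.00259
At α=0.1: p < α → reject H₀

reject H₀: yes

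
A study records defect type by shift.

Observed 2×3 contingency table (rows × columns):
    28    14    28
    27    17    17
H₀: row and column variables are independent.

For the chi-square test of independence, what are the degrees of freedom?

degrees of freedom = 2

df = (r−1)(c−1) = (2−1)·(3−1) = 2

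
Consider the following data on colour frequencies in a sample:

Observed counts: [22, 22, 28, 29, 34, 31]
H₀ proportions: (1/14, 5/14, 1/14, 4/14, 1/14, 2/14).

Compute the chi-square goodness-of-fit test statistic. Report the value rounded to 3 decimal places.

n = 166; E_i = n·p_i = [11.86, 59.29, 11.86, 47.43, 11.86, 23.71]
χ² = (22−11.86)²/11.86 + (22−59.29)²/59.29 + (28−11.86)²/11.86 + (29−47.43)²/47.43 + (34−11.86)²/11.86 + (31−23.71)²/23.71 = 104.8536
df = 5

test statistic = 104.854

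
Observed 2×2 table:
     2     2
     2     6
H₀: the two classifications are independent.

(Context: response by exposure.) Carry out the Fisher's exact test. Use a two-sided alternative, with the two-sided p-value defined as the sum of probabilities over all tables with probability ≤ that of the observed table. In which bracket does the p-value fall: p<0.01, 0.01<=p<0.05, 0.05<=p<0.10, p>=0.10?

p-value bracket: p>=0.10

Margins: r₁=4, r₂=8, c₁=4, c₂=8, n=12
p_obs = C(4,2)·C(8,2)/C(12,4); sum pmf over tables with pmf ≤ p_obs
p-value (two-sided) = 0.54747
→ bracket: p>=0.10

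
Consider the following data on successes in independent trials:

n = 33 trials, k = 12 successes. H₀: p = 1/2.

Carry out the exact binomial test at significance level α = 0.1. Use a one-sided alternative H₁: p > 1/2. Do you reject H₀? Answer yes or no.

Exact binomial: n=33, k=12, p₀=1/2=0.5000
P(X≥12) from Σ C(n,i)·p₀^i·(1−p₀)^(n−i)
p-value (one-sided, H₁ greater) = 0.95993
At α=0.1: p ≥ α → fail to reject H₀

reject H₀: no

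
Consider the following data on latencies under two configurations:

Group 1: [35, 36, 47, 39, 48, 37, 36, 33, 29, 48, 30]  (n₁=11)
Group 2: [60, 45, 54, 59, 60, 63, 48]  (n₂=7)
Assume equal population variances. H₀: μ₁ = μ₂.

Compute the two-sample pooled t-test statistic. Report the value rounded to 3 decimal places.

x̄₁=38.000, s₁=6.856, n₁=11
x̄₂=55.571, s₂=6.803, n₂=7
s_p² = [10·6.856² + 6·6.803²]/16 = 46.7321
SE = √(s_p²·(1/11+1/7)) = 3.3052
t = (38.000−55.571)/3.3052 = -5.3163
df = 16

test statistic = -5.316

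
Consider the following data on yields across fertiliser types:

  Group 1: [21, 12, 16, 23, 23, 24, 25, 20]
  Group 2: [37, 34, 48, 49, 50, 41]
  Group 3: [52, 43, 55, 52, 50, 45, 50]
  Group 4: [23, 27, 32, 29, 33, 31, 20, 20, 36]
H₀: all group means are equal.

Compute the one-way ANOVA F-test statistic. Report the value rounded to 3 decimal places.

test statistic = 46.578

Group means [20.50, 43.17, 49.57, 27.89], grand mean 34.033
SSB = Σnᵢ(x̄ᵢ−x̄)² = 3995.530; SSW = ΣΣ(x−x̄ᵢ)² = 743.437
MSB = 3995.530/3 = 1331.8434; MSW = 743.437/26 = 28.5937
F = MSB/MSW = 46.5782
df = (3, 26)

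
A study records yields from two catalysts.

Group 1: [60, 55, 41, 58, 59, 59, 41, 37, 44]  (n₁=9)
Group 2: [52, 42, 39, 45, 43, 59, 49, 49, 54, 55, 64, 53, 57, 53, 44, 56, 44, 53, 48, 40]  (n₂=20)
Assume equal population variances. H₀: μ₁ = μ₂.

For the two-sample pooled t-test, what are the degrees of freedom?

df = n₁ + n₂ − 2 = 9 + 20 − 2 = 27

degrees of freedom = 27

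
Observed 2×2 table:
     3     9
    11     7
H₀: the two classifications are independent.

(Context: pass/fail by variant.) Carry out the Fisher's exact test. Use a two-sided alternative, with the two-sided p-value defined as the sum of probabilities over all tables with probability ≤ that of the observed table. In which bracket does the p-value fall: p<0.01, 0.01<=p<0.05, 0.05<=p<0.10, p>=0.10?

p-value bracket: 0.05<=p<0.10

Margins: r₁=12, r₂=18, c₁=14, c₂=16, n=30
p_obs = C(12,3)·C(18,11)/C(30,14); sum pmf over tables with pmf ≤ p_obs
p-value (two-sided) = 0.07172
→ bracket: 0.05<=p<0.10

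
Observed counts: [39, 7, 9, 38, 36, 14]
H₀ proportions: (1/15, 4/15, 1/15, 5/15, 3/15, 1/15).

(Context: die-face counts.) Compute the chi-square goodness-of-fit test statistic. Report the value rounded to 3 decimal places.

n = 143; E_i = n·p_i = [9.53, 38.13, 9.53, 47.67, 28.60, 9.53]
χ² = (39−9.53)²/9.53 + (7−38.13)²/38.13 + (9−9.53)²/9.53 + (38−47.67)²/47.67 + (36−28.60)²/28.60 + (14−9.53)²/9.53 = 122.4948
df = 5

test statistic = 122.495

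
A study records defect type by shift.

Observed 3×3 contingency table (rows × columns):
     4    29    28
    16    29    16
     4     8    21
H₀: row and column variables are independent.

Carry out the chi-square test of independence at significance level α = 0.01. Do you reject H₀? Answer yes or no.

reject H₀: yes

Row totals [61, 61, 33], col totals [24, 66, 65], n=155
χ² = (4−9.45)²/9.45 + (29−25.97)²/25.97 + (28−25.58)²/25.58 + (16−9.45)²/9.45 + (29−25.97)²/25.97 + (16−25.58)²/25.58 + (4−5.11)²/5.11 + (8−14.05)²/14.05 + (21−13.84)²/13.84 = 18.7632
df = 4
p-value (upper-tail) = 0.00087
At α=0.01: p < α → reject H₀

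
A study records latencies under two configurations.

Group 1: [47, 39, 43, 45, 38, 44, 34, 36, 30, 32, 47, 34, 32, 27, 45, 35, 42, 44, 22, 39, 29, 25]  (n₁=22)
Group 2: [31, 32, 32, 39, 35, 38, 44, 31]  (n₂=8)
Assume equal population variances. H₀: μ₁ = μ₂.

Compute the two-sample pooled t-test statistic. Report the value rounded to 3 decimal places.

x̄₁=36.773, s₁=7.400, n₁=22
x̄₂=35.250, s₂=4.713, n₂=8
s_p² = [21·7.400² + 7·4.713²]/28 = 46.6201
SE = √(s_p²·(1/22+1/8)) = 2.8190
t = (36.773−35.250)/2.8190 = 0.5402
df = 28

test statistic = 0.540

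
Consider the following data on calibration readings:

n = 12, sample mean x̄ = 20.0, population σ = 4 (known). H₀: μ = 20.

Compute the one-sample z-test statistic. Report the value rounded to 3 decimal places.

SE = σ/√n = 4/√12 = 1.1547
z = (x̄−μ₀)/SE = (20.0−20)/1.1547 = 0.0000

test statistic = 0.000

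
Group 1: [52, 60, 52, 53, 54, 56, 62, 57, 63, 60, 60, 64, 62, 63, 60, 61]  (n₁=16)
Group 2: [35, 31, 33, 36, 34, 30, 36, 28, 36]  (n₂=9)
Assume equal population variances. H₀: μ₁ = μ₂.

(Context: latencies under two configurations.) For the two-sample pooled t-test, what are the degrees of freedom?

degrees of freedom = 23

df = n₁ + n₂ − 2 = 16 + 9 − 2 = 23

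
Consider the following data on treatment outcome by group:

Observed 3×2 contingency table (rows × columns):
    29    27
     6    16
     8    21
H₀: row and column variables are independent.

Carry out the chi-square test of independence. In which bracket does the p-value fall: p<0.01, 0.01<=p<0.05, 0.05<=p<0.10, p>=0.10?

Row totals [56, 22, 29], col totals [43, 64], n=107
χ² = (29−22.50)²/22.50 + (27−33.50)²/33.50 + (6−8.84)²/8.84 + (16−13.16)²/13.16 + (8−11.65)²/11.65 + (21−17.35)²/17.35 = 6.5763
df = 2
p-value (upper-tail) = 0.03732
→ bracket: 0.01<=p<0.05

p-value bracket: 0.01<=p<0.05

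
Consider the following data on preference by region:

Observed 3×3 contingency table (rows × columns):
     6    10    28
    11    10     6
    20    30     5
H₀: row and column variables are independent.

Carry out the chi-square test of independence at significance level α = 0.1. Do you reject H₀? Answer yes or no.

reject H₀: yes

Row totals [44, 27, 55], col totals [37, 50, 39], n=126
χ² = (6−12.92)²/12.92 + (10−17.46)²/17.46 + (28−13.62)²/13.62 + (11−7.93)²/7.93 + (10−10.71)²/10.71 + (6−8.36)²/8.36 + (20−16.15)²/16.15 + (30−21.83)²/21.83 + (5−17.02)²/17.02 = 36.4537
df = 4
p-value (upper-tail) = 0.00000
At α=0.1: p < α → reject H₀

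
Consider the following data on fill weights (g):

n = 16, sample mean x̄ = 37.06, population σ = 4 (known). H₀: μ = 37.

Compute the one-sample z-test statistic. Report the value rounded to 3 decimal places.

SE = σ/√n = 4/√16 = 1.0000
z = (x̄−μ₀)/SE = (37.06−37)/1.0000 = 0.0600

test statistic = 0.060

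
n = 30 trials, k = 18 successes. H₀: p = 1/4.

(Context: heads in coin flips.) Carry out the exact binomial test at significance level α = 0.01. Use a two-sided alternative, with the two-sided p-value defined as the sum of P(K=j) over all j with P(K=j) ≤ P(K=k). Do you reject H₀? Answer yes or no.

reject H₀: yes

Exact binomial: n=30, k=18, p₀=1/4=0.2500
P(X=j) = C(n,j)·p₀^j·(1−p₀)^(n−j); p = Σ P(X=j) over j with P(X=j) ≤ P(X=18)
p-value (two-sided) = 0.00005
At α=0.01: p < α → reject H₀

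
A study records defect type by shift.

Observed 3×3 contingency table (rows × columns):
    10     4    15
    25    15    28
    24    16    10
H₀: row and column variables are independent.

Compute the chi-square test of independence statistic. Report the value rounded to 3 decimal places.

test statistic = 9.956

Row totals [29, 68, 50], col totals [59, 35, 53], n=147
χ² = (10−11.64)²/11.64 + (4−6.90)²/6.90 + (15−10.46)²/10.46 + (25−27.29)²/27.29 + (15−16.19)²/16.19 + (28−24.52)²/24.52 + (24−20.07)²/20.07 + (16−11.90)²/11.90 + (10−18.03)²/18.03 = 9.9564
df = 4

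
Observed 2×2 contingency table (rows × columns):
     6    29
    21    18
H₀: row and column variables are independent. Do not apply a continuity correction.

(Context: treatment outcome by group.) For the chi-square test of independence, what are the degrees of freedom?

degrees of freedom = 1

df = (r−1)(c−1) = (2−1)·(2−1) = 1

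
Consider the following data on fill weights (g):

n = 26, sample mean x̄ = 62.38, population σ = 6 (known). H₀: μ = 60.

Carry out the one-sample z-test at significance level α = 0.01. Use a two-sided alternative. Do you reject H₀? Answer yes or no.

SE = σ/√n = 6/√26 = 1.1767
z = (x̄−μ₀)/SE = (62.38−60)/1.1767 = 2.0226
p-value (two-sided) = 0.04311
At α=0.01: p ≥ α → fail to reject H₀

reject H₀: no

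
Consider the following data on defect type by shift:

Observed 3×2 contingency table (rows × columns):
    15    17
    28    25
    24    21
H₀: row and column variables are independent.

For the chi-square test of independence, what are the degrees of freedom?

df = (r−1)(c−1) = (3−1)·(2−1) = 2

degrees of freedom = 2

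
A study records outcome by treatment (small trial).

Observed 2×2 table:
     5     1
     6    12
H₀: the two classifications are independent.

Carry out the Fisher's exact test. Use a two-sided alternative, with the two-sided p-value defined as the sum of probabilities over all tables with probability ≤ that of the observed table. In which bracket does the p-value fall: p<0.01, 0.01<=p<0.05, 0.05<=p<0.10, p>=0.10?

Margins: r₁=6, r₂=18, c₁=11, c₂=13, n=24
p_obs = C(6,5)·C(18,6)/C(24,11); sum pmf over tables with pmf ≤ p_obs
p-value (two-sided) = 0.06080
→ bracket: 0.05<=p<0.10

p-value bracket: 0.05<=p<0.10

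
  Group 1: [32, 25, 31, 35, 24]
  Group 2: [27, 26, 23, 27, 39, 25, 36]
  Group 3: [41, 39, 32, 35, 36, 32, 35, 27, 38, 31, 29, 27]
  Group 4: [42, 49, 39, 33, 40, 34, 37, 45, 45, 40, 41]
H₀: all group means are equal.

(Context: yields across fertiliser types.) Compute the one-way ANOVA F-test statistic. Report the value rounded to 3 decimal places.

test statistic = 9.954

Group means [29.40, 29.00, 33.50, 40.45], grand mean 34.200
SSB = Σnᵢ(x̄ᵢ−x̄)² = 740.673; SSW = ΣΣ(x−x̄ᵢ)² = 768.927
MSB = 740.673/3 = 246.8909; MSW = 768.927/31 = 24.8041
F = MSB/MSW = 9.9536
df = (3, 31)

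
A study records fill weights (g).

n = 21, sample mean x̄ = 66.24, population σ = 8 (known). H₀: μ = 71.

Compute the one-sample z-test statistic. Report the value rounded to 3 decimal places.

test statistic = -2.727

SE = σ/√n = 8/√21 = 1.7457
z = (x̄−μ₀)/SE = (66.24−71)/1.7457 = -2.7266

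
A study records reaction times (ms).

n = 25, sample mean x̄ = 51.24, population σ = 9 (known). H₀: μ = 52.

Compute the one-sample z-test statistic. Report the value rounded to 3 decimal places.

test statistic = -0.422

SE = σ/√n = 9/√25 = 1.8000
z = (x̄−μ₀)/SE = (51.24−52)/1.8000 = -0.4222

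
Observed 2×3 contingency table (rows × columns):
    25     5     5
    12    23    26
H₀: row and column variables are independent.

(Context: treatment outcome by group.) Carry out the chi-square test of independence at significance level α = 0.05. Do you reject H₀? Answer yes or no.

reject H₀: yes

Row totals [35, 61], col totals [37, 28, 31], n=96
χ² = (25−13.49)²/13.49 + (5−10.21)²/10.21 + (5−11.30)²/11.30 + (12−23.51)²/23.51 + (23−17.79)²/17.79 + (26−19.70)²/19.70 = 25.1693
df = 2
p-value (upper-tail) = 0.00000
At α=0.05: p < α → reject H₀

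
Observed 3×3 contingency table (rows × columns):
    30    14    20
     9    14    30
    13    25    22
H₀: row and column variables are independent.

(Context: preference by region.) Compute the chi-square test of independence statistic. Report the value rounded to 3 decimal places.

test statistic = 19.962

Row totals [64, 53, 60], col totals [52, 53, 72], n=177
χ² = (30−18.80)²/18.80 + (14−19.16)²/19.16 + (20−26.03)²/26.03 + (9−15.57)²/15.57 + (14−15.87)²/15.87 + (30−21.56)²/21.56 + (13−17.63)²/17.63 + (25−17.97)²/17.97 + (22−24.41)²/24.41 = 19.9622
df = 4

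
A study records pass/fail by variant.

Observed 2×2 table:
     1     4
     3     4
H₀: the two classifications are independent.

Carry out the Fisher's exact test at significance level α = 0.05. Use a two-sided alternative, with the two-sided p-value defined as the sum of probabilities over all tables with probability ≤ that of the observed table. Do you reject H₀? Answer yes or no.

reject H₀: no

Margins: r₁=5, r₂=7, c₁=4, c₂=8, n=12
p_obs = C(5,1)·C(7,3)/C(12,4); sum pmf over tables with pmf ≤ p_obs
p-value (two-sided) = 0.57576
At α=0.05: p ≥ α → fail to reject H₀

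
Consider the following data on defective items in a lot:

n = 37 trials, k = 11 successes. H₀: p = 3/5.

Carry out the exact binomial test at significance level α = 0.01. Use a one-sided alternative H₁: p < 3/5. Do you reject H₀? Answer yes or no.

Exact binomial: n=37, k=11, p₀=3/5=0.6000
P(X≤11) from Σ C(n,i)·p₀^i·(1−p₀)^(n−i)
p-value (one-sided, H₁ less) = 0.00019
At α=0.01: p < α → reject H₀

reject H₀: yes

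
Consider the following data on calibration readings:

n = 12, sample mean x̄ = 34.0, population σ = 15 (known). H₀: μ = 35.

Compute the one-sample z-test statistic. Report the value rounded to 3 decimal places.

SE = σ/√n = 15/√12 = 4.3301
z = (x̄−μ₀)/SE = (34.0−35)/4.3301 = -0.2309

test statistic = -0.231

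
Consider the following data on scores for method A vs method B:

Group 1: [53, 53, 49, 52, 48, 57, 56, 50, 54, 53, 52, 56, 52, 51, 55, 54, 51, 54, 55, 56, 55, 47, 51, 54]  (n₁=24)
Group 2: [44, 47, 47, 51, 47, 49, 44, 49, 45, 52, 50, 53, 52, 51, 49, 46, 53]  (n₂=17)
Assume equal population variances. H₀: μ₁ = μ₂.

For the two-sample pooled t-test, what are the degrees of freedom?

degrees of freedom = 39

df = n₁ + n₂ − 2 = 24 + 17 − 2 = 39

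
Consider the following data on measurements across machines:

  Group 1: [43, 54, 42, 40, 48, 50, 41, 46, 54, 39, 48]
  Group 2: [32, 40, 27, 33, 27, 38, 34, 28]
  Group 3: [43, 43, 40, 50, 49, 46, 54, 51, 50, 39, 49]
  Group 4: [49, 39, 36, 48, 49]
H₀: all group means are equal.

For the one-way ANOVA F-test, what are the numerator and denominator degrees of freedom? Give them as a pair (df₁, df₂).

degrees of freedom = [3, 31]

k = 4 groups, N = 35 total
df = (k−1, N−k) = (4−1, 35−4) = (3, 31)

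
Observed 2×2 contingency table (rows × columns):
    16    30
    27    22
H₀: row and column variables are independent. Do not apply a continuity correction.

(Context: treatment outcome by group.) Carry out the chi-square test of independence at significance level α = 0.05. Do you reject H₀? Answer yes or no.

Row totals [46, 49], col totals [43, 52], n=95
χ² = (16−20.82)²/20.82 + (30−25.18)²/25.18 + (27−22.18)²/22.18 + (22−26.82)²/26.82 = 3.9539
df = 1
p-value (upper-tail) = 0.04676
At α=0.05: p < α → reject H₀

reject H₀: yes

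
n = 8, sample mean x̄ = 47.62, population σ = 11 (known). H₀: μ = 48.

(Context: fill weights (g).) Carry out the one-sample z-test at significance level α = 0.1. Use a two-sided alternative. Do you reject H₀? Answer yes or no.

reject H₀: no

SE = σ/√n = 11/√8 = 3.8891
z = (x̄−μ₀)/SE = (47.62−48)/3.8891 = -0.0977
p-value (two-sided) = 0.92216
At α=0.1: p ≥ α → fail to reject H₀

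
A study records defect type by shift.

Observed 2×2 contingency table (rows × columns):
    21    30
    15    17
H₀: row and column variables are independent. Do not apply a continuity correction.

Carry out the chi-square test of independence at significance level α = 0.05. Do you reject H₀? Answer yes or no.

reject H₀: no

Row totals [51, 32], col totals [36, 47], n=83
χ² = (21−22.12)²/22.12 + (30−28.88)²/28.88 + (15−13.88)²/13.88 + (17−18.12)²/18.12 = 0.2600
df = 1
p-value (upper-tail) = 0.61014
At α=0.05: p ≥ α → fail to reject H₀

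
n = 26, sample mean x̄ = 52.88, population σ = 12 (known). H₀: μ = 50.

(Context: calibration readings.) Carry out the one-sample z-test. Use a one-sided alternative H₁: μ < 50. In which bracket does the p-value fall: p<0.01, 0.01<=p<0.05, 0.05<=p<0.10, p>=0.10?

p-value bracket: p>=0.10

SE = σ/√n = 12/√26 = 2.3534
z = (x̄−μ₀)/SE = (52.88−50)/2.3534 = 1.2238
p-value (one-sided, H₁ less) = 0.88948
→ bracket: p>=0.10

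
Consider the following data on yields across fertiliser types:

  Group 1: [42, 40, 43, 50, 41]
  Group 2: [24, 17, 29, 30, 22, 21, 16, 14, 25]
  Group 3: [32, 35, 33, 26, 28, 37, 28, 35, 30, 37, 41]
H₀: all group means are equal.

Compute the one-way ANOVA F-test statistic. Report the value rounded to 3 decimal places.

Group means [43.20, 22.00, 32.91], grand mean 31.040
SSB = Σnᵢ(x̄ᵢ−x̄)² = 1513.251; SSW = ΣΣ(x−x̄ᵢ)² = 527.709
MSB = 1513.251/2 = 756.6255; MSW = 527.709/22 = 23.9868
F = MSB/MSW = 31.5434
df = (2, 22)

test statistic = 31.543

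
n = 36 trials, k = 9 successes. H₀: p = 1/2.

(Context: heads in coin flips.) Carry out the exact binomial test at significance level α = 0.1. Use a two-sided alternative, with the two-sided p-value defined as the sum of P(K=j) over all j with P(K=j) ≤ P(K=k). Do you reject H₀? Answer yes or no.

reject H₀: yes

Exact binomial: n=36, k=9, p₀=1/2=0.5000
P(X=j) = C(n,j)·p₀^j·(1−p₀)^(n−j); p = Σ P(X=j) over j with P(X=j) ≤ P(X=9)
p-value (two-sided) = 0.00393
At α=0.1: p < α → reject H₀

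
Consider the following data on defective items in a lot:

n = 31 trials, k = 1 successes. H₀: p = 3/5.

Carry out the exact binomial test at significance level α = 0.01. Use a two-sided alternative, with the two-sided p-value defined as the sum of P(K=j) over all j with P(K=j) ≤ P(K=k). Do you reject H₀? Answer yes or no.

reject H₀: yes

Exact binomial: n=31, k=1, p₀=3/5=0.6000
P(X=j) = C(n,j)·p₀^j·(1−p₀)^(n−j); p = Σ P(X=j) over j with P(X=j) ≤ P(X=1)
p-value (two-sided) = 0.00000
At α=0.01: p < α → reject H₀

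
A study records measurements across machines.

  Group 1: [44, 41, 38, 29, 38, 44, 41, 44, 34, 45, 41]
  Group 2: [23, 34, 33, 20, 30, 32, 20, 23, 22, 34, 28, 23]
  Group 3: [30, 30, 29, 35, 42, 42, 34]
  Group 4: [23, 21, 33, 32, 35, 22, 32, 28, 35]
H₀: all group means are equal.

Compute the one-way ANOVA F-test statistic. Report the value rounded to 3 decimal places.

test statistic = 12.911

Group means [39.91, 26.83, 34.57, 29.00], grand mean 32.410
SSB = Σnᵢ(x̄ᵢ−x̄)² = 1129.146; SSW = ΣΣ(x−x̄ᵢ)² = 1020.290
MSB = 1129.146/3 = 376.3820; MSW = 1020.290/35 = 29.1511
F = MSB/MSW = 12.9114
df = (3, 35)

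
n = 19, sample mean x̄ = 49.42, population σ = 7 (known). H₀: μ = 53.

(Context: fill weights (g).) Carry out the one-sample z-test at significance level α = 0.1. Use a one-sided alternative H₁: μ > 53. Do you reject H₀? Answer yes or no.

SE = σ/√n = 7/√19 = 1.6059
z = (x̄−μ₀)/SE = (49.42−53)/1.6059 = -2.2293
p-value (one-sided, H₁ greater) = 0.98710
At α=0.1: p ≥ α → fail to reject H₀

reject H₀: no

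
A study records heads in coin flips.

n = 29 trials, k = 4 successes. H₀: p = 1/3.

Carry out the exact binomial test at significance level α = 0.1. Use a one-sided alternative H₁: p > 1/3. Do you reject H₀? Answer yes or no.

Exact binomial: n=29, k=4, p₀=1/3=0.3333
P(X≥4) from Σ C(n,i)·p₀^i·(1−p₀)^(n−i)
p-value (one-sided, H₁ greater) = 0.99551
At α=0.1: p ≥ α → fail to reject H₀

reject H₀: no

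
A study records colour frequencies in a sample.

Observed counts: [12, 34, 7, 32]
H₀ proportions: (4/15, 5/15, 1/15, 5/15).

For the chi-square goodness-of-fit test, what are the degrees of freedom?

df = k − 1 = 4 − 1 = 3

degrees of freedom = 3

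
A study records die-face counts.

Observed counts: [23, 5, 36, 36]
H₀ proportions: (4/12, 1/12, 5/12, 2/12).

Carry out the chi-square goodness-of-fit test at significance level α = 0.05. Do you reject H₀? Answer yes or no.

reject H₀: yes

n = 100; E_i = n·p_i = [33.33, 8.33, 41.67, 16.67]
χ² = (23−33.33)²/33.33 + (5−8.33)²/8.33 + (36−41.67)²/41.67 + (36−16.67)²/16.67 = 27.7340
df = 3
p-value (upper-tail) = 0.00000
At α=0.05: p < α → reject H₀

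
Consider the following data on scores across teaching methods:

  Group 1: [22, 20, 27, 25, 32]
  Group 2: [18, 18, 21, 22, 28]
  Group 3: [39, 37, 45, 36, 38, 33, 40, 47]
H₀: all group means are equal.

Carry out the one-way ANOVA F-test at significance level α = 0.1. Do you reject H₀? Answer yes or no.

reject H₀: yes

Group means [25.20, 21.40, 39.38], grand mean 30.444
SSB = Σnᵢ(x̄ᵢ−x̄)² = 1184.569; SSW = ΣΣ(x−x̄ᵢ)² = 303.875
MSB = 1184.569/2 = 592.2847; MSW = 303.875/15 = 20.2583
F = MSB/MSW = 29.2366
df = (2, 15)
p-value (upper-tail) = 0.00001
At α=0.1: p < α → reject H₀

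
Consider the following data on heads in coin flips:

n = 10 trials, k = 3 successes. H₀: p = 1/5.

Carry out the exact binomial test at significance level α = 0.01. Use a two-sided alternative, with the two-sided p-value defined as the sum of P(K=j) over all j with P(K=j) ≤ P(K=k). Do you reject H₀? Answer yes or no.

Exact binomial: n=10, k=3, p₀=1/5=0.2000
P(X=j) = C(n,j)·p₀^j·(1−p₀)^(n−j); p = Σ P(X=j) over j with P(X=j) ≤ P(X=3)
p-value (two-sided) = 0.42957
At α=0.01: p ≥ α → fail to reject H₀

reject H₀: no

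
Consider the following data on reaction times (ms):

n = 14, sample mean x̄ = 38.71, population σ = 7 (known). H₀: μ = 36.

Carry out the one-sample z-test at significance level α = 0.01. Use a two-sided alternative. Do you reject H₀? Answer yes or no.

SE = σ/√n = 7/√14 = 1.8708
z = (x̄−μ₀)/SE = (38.71−36)/1.8708 = 1.4486
p-value (two-sided) = 0.14746
At α=0.01: p ≥ α → fail to reject H₀

reject H₀: no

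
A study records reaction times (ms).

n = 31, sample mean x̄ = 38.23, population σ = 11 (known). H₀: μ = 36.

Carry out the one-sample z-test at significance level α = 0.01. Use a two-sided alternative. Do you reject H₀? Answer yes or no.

reject H₀: no

SE = σ/√n = 11/√31 = 1.9757
z = (x̄−μ₀)/SE = (38.23−36)/1.9757 = 1.1287
p-value (two-sided) = 0.25901
At α=0.01: p ≥ α → fail to reject H₀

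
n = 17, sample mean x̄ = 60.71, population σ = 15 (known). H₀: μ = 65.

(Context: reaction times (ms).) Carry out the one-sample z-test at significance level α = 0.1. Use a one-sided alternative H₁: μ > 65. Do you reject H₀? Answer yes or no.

SE = σ/√n = 15/√17 = 3.6380
z = (x̄−μ₀)/SE = (60.71−65)/3.6380 = -1.1792
p-value (one-sided, H₁ greater) = 0.88084
At α=0.1: p ≥ α → fail to reject H₀

reject H₀: no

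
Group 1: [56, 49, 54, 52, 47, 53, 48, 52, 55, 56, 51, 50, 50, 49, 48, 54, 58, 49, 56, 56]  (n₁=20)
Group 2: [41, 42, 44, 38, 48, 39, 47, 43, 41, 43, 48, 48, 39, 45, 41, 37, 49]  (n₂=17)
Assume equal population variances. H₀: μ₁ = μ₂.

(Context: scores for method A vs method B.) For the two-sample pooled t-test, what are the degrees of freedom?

df = n₁ + n₂ − 2 = 20 + 17 − 2 = 35

degrees of freedom = 35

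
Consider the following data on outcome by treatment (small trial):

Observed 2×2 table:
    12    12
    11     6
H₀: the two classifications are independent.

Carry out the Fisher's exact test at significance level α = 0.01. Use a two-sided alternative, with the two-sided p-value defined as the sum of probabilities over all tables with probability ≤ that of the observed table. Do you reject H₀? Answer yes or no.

reject H₀: no

Margins: r₁=24, r₂=17, c₁=23, c₂=18, n=41
p_obs = C(24,12)·C(17,11)/C(41,23); sum pmf over tables with pmf ≤ p_obs
p-value (two-sided) = 0.52391
At α=0.01: p ≥ α → fail to reject H₀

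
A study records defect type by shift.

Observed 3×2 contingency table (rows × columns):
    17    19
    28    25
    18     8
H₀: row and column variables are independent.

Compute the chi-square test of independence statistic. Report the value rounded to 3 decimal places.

test statistic = 3.103

Row totals [36, 53, 26], col totals [63, 52], n=115
χ² = (17−19.72)²/19.72 + (19−16.28)²/16.28 + (28−29.03)²/29.03 + (25−23.97)²/23.97 + (18−14.24)²/14.24 + (8−11.76)²/11.76 = 3.1033
df = 2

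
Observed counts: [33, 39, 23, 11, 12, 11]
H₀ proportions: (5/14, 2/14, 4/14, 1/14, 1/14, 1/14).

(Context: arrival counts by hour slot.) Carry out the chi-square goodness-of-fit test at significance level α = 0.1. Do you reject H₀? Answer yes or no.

reject H₀: yes

n = 129; E_i = n·p_i = [46.07, 18.43, 36.86, 9.21, 9.21, 9.21]
χ² = (33−46.07)²/46.07 + (39−18.43)²/18.43 + (23−36.86)²/36.86 + (11−9.21)²/9.21 + (12−9.21)²/9.21 + (11−9.21)²/9.21 = 33.4163
df = 5
p-value (upper-tail) = 0.00000
At α=0.1: p < α → reject H₀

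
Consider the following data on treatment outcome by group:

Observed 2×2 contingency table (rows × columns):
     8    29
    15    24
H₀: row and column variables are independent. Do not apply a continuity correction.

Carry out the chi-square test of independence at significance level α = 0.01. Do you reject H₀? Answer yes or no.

reject H₀: no

Row totals [37, 39], col totals [23, 53], n=76
χ² = (8−11.20)²/11.20 + (29−25.80)²/25.80 + (15−11.80)²/11.80 + (24−27.20)²/27.20 = 2.5513
df = 1
p-value (upper-tail) = 0.11021
At α=0.01: p ≥ α → fail to reject H₀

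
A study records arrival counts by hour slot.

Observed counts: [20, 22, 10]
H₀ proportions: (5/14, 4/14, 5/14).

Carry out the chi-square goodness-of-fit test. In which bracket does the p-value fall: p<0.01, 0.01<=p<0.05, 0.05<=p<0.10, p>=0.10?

p-value bracket: 0.01<=p<0.05

n = 52; E_i = n·p_i = [18.57, 14.86, 18.57]
χ² = (20−18.57)²/18.57 + (22−14.86)²/14.86 + (10−18.57)²/18.57 = 7.5000
df = 2
p-value (upper-tail) = 0.02352
→ bracket: 0.01<=p<0.05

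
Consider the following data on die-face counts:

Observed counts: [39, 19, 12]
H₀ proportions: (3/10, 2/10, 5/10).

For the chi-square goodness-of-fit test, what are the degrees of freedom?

df = k − 1 = 3 − 1 = 2

degrees of freedom = 2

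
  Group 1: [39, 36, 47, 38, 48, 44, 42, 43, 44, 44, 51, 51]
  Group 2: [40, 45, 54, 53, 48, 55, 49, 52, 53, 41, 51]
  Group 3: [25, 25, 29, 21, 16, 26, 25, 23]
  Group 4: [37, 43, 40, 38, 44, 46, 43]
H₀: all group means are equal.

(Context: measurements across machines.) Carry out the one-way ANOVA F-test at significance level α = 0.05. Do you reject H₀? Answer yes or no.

Group means [43.92, 49.18, 23.75, 41.57], grand mean 40.763
SSB = Σnᵢ(x̄ᵢ−x̄)² = 3219.101; SSW = ΣΣ(x−x̄ᵢ)² = 691.767
MSB = 3219.101/3 = 1073.0337; MSW = 691.767/34 = 20.3461
F = MSB/MSW = 52.7390
df = (3, 34)
p-value (upper-tail) = 0.00000
At α=0.05: p < α → reject H₀

reject H₀: yes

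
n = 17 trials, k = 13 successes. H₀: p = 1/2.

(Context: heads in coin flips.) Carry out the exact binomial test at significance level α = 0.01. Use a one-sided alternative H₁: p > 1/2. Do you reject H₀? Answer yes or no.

reject H₀: no

Exact binomial: n=17, k=13, p₀=1/2=0.5000
P(X≥13) from Σ C(n,i)·p₀^i·(1−p₀)^(n−i)
p-value (one-sided, H₁ greater) = 0.02452
At α=0.01: p ≥ α → fail to reject H₀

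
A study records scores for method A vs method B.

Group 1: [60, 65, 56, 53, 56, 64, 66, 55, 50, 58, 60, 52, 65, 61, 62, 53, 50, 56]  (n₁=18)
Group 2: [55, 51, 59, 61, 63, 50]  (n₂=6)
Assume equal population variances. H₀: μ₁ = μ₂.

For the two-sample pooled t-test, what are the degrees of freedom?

degrees of freedom = 22

df = n₁ + n₂ − 2 = 18 + 6 − 2 = 22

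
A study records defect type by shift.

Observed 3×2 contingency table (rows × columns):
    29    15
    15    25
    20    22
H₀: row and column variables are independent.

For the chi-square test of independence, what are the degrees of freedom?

degrees of freedom = 2

df = (r−1)(c−1) = (3−1)·(2−1) = 2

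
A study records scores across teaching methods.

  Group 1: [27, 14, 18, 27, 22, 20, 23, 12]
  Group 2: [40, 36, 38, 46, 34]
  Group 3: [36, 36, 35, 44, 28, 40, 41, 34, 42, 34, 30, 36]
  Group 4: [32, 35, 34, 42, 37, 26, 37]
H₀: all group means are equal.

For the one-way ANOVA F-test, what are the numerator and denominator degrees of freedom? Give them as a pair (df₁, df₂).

degrees of freedom = [3, 28]

k = 4 groups, N = 32 total
df = (k−1, N−k) = (4−1, 32−4) = (3, 28)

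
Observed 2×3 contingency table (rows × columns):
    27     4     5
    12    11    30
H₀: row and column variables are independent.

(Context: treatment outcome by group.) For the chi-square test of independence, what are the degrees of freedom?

degrees of freedom = 2

df = (r−1)(c−1) = (2−1)·(3−1) = 2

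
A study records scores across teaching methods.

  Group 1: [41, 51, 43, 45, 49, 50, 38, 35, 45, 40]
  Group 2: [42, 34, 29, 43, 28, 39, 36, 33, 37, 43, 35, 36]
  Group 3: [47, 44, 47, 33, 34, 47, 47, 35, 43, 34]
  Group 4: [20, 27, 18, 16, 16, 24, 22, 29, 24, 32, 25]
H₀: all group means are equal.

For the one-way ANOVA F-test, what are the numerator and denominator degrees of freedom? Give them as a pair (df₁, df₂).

k = 4 groups, N = 43 total
df = (k−1, N−k) = (4−1, 43−4) = (3, 39)

degrees of freedom = [3, 39]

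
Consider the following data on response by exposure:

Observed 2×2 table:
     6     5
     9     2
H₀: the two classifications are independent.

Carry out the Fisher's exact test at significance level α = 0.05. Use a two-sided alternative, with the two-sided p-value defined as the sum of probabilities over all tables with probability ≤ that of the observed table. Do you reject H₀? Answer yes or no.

Margins: r₁=11, r₂=11, c₁=15, c₂=7, n=22
p_obs = C(11,6)·C(11,9)/C(22,15); sum pmf over tables with pmf ≤ p_obs
p-value (two-sided) = 0.36146
At α=0.05: p ≥ α → fail to reject H₀

reject H₀: no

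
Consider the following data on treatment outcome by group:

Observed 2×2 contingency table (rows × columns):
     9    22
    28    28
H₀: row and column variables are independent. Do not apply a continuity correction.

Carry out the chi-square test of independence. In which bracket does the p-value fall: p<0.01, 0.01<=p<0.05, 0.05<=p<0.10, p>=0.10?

Row totals [31, 56], col totals [37, 50], n=87
χ² = (9−13.18)²/13.18 + (22−17.82)²/17.82 + (28−23.82)²/23.82 + (28−32.18)²/32.18 = 3.5892
df = 1
p-value (upper-tail) = 0.05816
→ bracket: 0.05<=p<0.10

p-value bracket: 0.05<=p<0.10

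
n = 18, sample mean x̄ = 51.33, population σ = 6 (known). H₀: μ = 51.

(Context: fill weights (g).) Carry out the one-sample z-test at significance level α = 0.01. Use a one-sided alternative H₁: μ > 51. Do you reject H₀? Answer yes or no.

reject H₀: no

SE = σ/√n = 6/√18 = 1.4142
z = (x̄−μ₀)/SE = (51.33−51)/1.4142 = 0.2333
p-value (one-sided, H₁ greater) = 0.40775
At α=0.01: p ≥ α → fail to reject H₀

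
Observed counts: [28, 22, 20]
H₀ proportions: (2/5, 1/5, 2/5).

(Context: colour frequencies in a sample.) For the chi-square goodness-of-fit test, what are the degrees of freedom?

degrees of freedom = 2

df = k − 1 = 3 − 1 = 2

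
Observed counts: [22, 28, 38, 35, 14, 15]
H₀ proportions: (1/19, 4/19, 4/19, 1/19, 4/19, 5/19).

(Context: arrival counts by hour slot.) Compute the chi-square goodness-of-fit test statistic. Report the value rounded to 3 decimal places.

test statistic = 143.000

n = 152; E_i = n·p_i = [8.00, 32.00, 32.00, 8.00, 32.00, 40.00]
χ² = (22−8.00)²/8.00 + (28−32.00)²/32.00 + (38−32.00)²/32.00 + (35−8.00)²/8.00 + (14−32.00)²/32.00 + (15−40.00)²/40.00 = 143.0000
df = 5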